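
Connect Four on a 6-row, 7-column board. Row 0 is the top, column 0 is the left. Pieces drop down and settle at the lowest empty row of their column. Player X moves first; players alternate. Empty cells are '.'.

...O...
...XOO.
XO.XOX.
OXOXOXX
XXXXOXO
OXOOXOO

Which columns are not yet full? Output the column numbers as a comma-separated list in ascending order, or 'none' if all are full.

col 0: top cell = '.' → open
col 1: top cell = '.' → open
col 2: top cell = '.' → open
col 3: top cell = 'O' → FULL
col 4: top cell = '.' → open
col 5: top cell = '.' → open
col 6: top cell = '.' → open

Answer: 0,1,2,4,5,6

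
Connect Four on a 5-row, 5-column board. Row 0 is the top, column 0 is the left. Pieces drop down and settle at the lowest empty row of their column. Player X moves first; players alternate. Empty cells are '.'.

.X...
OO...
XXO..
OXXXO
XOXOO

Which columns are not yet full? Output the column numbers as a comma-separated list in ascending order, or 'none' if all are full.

col 0: top cell = '.' → open
col 1: top cell = 'X' → FULL
col 2: top cell = '.' → open
col 3: top cell = '.' → open
col 4: top cell = '.' → open

Answer: 0,2,3,4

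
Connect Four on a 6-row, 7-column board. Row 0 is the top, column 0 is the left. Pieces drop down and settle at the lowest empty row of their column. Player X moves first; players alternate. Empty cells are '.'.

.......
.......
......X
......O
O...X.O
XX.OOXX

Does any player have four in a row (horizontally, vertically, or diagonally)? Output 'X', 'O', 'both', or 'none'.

none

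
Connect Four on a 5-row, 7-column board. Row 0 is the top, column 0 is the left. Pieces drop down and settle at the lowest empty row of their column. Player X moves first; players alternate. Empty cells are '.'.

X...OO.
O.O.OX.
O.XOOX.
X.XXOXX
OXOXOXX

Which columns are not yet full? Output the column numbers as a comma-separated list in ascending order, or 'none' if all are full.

col 0: top cell = 'X' → FULL
col 1: top cell = '.' → open
col 2: top cell = '.' → open
col 3: top cell = '.' → open
col 4: top cell = 'O' → FULL
col 5: top cell = 'O' → FULL
col 6: top cell = '.' → open

Answer: 1,2,3,6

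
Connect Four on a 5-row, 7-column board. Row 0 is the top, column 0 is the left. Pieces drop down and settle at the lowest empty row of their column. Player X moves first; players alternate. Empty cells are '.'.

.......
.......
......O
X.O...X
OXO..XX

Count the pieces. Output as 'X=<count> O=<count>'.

X=5 O=4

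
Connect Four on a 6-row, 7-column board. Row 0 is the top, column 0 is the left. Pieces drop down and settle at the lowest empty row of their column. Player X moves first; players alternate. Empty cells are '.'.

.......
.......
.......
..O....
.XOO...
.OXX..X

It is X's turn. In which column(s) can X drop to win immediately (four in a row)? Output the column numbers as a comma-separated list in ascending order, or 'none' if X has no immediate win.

Answer: none

Derivation:
col 0: drop X → no win
col 1: drop X → no win
col 2: drop X → no win
col 3: drop X → no win
col 4: drop X → no win
col 5: drop X → no win
col 6: drop X → no win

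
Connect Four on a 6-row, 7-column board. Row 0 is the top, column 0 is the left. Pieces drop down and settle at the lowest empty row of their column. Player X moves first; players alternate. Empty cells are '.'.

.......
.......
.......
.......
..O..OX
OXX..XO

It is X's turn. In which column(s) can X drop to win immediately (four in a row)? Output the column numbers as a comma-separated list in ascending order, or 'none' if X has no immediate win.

col 0: drop X → no win
col 1: drop X → no win
col 2: drop X → no win
col 3: drop X → no win
col 4: drop X → no win
col 5: drop X → no win
col 6: drop X → no win

Answer: none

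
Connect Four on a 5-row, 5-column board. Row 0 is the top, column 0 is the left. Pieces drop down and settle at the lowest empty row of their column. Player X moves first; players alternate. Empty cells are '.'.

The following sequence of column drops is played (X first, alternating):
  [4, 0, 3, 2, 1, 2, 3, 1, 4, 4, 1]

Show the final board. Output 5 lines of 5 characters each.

Move 1: X drops in col 4, lands at row 4
Move 2: O drops in col 0, lands at row 4
Move 3: X drops in col 3, lands at row 4
Move 4: O drops in col 2, lands at row 4
Move 5: X drops in col 1, lands at row 4
Move 6: O drops in col 2, lands at row 3
Move 7: X drops in col 3, lands at row 3
Move 8: O drops in col 1, lands at row 3
Move 9: X drops in col 4, lands at row 3
Move 10: O drops in col 4, lands at row 2
Move 11: X drops in col 1, lands at row 2

Answer: .....
.....
.X..O
.OOXX
OXOXX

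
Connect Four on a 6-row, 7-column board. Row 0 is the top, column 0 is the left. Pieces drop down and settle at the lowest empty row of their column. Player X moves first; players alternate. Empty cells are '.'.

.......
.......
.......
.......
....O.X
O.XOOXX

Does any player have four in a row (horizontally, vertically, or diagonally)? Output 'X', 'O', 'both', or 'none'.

none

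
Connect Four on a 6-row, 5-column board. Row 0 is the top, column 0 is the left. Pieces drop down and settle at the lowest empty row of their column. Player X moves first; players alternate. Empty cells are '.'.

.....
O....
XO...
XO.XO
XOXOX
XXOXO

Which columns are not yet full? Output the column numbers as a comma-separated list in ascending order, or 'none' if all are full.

Answer: 0,1,2,3,4

Derivation:
col 0: top cell = '.' → open
col 1: top cell = '.' → open
col 2: top cell = '.' → open
col 3: top cell = '.' → open
col 4: top cell = '.' → open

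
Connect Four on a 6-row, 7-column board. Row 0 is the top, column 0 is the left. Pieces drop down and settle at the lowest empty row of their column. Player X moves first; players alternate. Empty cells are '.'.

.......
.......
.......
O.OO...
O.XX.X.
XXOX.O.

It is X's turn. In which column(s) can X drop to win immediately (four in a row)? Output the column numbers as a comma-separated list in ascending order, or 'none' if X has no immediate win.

col 0: drop X → no win
col 1: drop X → no win
col 2: drop X → no win
col 3: drop X → no win
col 4: drop X → no win
col 5: drop X → no win
col 6: drop X → no win

Answer: none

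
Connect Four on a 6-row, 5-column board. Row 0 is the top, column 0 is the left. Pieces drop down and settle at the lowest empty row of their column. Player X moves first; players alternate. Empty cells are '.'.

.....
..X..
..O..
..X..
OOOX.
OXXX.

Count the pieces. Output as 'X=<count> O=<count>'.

X=6 O=5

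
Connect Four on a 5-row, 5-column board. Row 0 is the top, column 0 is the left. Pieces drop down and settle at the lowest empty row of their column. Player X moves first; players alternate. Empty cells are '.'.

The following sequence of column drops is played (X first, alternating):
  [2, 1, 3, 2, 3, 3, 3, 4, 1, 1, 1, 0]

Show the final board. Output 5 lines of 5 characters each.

Move 1: X drops in col 2, lands at row 4
Move 2: O drops in col 1, lands at row 4
Move 3: X drops in col 3, lands at row 4
Move 4: O drops in col 2, lands at row 3
Move 5: X drops in col 3, lands at row 3
Move 6: O drops in col 3, lands at row 2
Move 7: X drops in col 3, lands at row 1
Move 8: O drops in col 4, lands at row 4
Move 9: X drops in col 1, lands at row 3
Move 10: O drops in col 1, lands at row 2
Move 11: X drops in col 1, lands at row 1
Move 12: O drops in col 0, lands at row 4

Answer: .....
.X.X.
.O.O.
.XOX.
OOXXO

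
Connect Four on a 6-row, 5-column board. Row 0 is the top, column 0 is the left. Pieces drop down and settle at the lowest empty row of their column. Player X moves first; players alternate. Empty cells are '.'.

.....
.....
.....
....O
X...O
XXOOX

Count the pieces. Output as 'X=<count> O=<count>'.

X=4 O=4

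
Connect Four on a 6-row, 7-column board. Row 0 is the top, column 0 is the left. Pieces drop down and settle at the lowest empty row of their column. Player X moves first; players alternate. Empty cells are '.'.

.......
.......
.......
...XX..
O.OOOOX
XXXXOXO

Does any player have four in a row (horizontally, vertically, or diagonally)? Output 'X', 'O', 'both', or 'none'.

both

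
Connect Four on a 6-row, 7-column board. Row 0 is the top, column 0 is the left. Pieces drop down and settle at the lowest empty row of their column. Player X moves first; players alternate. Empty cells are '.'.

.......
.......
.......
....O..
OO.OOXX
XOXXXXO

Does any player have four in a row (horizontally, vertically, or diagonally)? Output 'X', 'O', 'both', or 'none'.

X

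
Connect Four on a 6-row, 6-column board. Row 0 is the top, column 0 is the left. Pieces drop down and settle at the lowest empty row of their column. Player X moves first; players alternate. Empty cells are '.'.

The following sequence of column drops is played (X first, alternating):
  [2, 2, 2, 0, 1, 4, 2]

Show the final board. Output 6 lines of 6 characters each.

Answer: ......
......
..X...
..X...
..O...
OXX.O.

Derivation:
Move 1: X drops in col 2, lands at row 5
Move 2: O drops in col 2, lands at row 4
Move 3: X drops in col 2, lands at row 3
Move 4: O drops in col 0, lands at row 5
Move 5: X drops in col 1, lands at row 5
Move 6: O drops in col 4, lands at row 5
Move 7: X drops in col 2, lands at row 2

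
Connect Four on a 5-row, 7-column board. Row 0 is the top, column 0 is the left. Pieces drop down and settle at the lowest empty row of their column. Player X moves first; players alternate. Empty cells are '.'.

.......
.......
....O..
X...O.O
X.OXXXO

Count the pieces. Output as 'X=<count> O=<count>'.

X=5 O=5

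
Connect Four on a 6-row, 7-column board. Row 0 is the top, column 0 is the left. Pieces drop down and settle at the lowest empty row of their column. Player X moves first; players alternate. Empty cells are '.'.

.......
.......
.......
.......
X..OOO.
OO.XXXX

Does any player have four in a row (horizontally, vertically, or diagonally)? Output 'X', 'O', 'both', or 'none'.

X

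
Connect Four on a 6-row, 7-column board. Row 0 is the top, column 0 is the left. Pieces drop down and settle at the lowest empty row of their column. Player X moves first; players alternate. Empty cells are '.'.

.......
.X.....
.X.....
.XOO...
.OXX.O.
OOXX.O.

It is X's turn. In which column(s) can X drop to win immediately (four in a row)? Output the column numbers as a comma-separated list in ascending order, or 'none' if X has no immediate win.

col 0: drop X → no win
col 1: drop X → WIN!
col 2: drop X → no win
col 3: drop X → no win
col 4: drop X → no win
col 5: drop X → no win
col 6: drop X → no win

Answer: 1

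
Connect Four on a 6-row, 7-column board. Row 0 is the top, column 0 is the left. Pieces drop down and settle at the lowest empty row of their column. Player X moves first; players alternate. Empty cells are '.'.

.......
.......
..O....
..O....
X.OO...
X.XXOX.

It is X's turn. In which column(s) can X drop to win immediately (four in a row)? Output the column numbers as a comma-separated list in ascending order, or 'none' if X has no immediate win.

col 0: drop X → no win
col 1: drop X → WIN!
col 2: drop X → no win
col 3: drop X → no win
col 4: drop X → no win
col 5: drop X → no win
col 6: drop X → no win

Answer: 1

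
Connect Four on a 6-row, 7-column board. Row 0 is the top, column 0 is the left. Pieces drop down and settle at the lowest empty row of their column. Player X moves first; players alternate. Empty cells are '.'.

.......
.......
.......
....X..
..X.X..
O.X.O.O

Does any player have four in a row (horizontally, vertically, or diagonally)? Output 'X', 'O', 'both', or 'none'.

none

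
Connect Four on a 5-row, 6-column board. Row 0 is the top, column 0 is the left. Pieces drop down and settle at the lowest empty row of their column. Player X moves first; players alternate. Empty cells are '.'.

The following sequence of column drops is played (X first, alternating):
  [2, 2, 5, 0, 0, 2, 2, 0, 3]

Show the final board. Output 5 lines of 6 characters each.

Move 1: X drops in col 2, lands at row 4
Move 2: O drops in col 2, lands at row 3
Move 3: X drops in col 5, lands at row 4
Move 4: O drops in col 0, lands at row 4
Move 5: X drops in col 0, lands at row 3
Move 6: O drops in col 2, lands at row 2
Move 7: X drops in col 2, lands at row 1
Move 8: O drops in col 0, lands at row 2
Move 9: X drops in col 3, lands at row 4

Answer: ......
..X...
O.O...
X.O...
O.XX.X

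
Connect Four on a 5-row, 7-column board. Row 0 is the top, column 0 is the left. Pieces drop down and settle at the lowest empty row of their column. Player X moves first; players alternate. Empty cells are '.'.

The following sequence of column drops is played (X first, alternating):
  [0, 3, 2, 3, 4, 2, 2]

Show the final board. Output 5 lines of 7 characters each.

Answer: .......
.......
..X....
..OO...
X.XOX..

Derivation:
Move 1: X drops in col 0, lands at row 4
Move 2: O drops in col 3, lands at row 4
Move 3: X drops in col 2, lands at row 4
Move 4: O drops in col 3, lands at row 3
Move 5: X drops in col 4, lands at row 4
Move 6: O drops in col 2, lands at row 3
Move 7: X drops in col 2, lands at row 2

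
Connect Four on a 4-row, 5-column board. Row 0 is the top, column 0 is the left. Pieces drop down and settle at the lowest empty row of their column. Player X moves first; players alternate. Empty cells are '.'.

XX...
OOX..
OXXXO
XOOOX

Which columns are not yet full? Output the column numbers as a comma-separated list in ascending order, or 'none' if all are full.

col 0: top cell = 'X' → FULL
col 1: top cell = 'X' → FULL
col 2: top cell = '.' → open
col 3: top cell = '.' → open
col 4: top cell = '.' → open

Answer: 2,3,4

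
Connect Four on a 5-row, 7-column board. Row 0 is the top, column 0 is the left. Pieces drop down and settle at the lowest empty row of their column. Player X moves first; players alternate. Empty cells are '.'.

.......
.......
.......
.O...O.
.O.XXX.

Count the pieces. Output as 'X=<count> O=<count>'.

X=3 O=3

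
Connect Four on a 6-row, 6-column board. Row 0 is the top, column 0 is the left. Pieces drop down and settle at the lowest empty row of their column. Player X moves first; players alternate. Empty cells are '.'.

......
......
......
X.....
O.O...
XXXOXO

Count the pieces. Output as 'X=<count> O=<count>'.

X=5 O=4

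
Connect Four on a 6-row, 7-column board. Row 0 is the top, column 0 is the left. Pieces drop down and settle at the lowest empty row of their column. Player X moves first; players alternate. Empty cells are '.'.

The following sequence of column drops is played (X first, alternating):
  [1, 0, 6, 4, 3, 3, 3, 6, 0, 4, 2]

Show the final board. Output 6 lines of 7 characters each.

Answer: .......
.......
.......
...X...
X..OO.O
OXXXO.X

Derivation:
Move 1: X drops in col 1, lands at row 5
Move 2: O drops in col 0, lands at row 5
Move 3: X drops in col 6, lands at row 5
Move 4: O drops in col 4, lands at row 5
Move 5: X drops in col 3, lands at row 5
Move 6: O drops in col 3, lands at row 4
Move 7: X drops in col 3, lands at row 3
Move 8: O drops in col 6, lands at row 4
Move 9: X drops in col 0, lands at row 4
Move 10: O drops in col 4, lands at row 4
Move 11: X drops in col 2, lands at row 5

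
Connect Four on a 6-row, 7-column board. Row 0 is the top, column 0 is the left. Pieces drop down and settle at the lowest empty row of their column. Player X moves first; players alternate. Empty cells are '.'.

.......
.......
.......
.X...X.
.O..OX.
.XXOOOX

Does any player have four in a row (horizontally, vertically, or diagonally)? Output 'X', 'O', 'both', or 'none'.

none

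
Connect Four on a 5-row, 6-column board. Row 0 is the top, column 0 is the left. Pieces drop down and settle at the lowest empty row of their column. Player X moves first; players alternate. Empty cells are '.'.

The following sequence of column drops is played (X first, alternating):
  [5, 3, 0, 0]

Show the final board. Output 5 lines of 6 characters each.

Answer: ......
......
......
O.....
X..O.X

Derivation:
Move 1: X drops in col 5, lands at row 4
Move 2: O drops in col 3, lands at row 4
Move 3: X drops in col 0, lands at row 4
Move 4: O drops in col 0, lands at row 3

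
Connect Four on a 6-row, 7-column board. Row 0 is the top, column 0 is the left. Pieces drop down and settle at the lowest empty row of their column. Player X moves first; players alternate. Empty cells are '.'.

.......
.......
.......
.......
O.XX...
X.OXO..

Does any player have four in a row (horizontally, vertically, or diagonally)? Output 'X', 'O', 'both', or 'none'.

none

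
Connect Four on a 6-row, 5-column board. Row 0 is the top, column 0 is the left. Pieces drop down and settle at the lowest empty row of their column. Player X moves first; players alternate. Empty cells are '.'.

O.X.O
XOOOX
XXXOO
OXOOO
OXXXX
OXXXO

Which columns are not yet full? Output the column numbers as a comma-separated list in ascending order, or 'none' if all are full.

col 0: top cell = 'O' → FULL
col 1: top cell = '.' → open
col 2: top cell = 'X' → FULL
col 3: top cell = '.' → open
col 4: top cell = 'O' → FULL

Answer: 1,3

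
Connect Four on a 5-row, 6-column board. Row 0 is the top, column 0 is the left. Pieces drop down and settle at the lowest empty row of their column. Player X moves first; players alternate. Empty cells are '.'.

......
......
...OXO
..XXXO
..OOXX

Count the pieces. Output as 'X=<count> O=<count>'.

X=6 O=5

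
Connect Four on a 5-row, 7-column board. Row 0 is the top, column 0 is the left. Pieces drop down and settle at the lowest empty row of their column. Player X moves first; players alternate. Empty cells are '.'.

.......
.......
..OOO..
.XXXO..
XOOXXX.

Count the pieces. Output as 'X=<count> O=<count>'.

X=7 O=6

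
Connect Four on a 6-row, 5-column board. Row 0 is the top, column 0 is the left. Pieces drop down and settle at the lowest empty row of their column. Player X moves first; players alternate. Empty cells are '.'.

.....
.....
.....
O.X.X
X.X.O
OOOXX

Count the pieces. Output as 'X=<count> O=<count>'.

X=6 O=5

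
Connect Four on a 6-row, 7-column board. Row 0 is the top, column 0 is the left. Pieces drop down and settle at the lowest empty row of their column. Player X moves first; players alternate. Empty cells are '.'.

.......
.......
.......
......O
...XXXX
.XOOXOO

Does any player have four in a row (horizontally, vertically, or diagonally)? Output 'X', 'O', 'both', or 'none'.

X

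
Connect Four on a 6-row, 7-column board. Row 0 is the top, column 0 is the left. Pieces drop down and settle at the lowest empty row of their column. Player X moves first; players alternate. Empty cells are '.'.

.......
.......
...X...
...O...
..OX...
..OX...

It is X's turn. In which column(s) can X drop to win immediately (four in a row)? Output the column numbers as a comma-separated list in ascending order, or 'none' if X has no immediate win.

Answer: none

Derivation:
col 0: drop X → no win
col 1: drop X → no win
col 2: drop X → no win
col 3: drop X → no win
col 4: drop X → no win
col 5: drop X → no win
col 6: drop X → no win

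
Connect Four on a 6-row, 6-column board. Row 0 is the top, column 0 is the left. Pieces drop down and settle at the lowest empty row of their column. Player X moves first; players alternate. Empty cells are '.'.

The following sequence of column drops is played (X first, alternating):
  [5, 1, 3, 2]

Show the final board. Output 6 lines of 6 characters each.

Answer: ......
......
......
......
......
.OOX.X

Derivation:
Move 1: X drops in col 5, lands at row 5
Move 2: O drops in col 1, lands at row 5
Move 3: X drops in col 3, lands at row 5
Move 4: O drops in col 2, lands at row 5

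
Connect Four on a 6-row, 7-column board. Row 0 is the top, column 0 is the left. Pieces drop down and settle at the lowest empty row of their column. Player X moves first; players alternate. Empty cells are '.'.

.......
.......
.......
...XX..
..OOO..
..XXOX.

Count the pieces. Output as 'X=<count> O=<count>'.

X=5 O=4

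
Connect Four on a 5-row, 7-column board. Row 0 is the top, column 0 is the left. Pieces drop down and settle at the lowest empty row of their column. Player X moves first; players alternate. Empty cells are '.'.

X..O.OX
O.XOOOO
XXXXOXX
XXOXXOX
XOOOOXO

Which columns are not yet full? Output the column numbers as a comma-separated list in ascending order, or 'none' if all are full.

col 0: top cell = 'X' → FULL
col 1: top cell = '.' → open
col 2: top cell = '.' → open
col 3: top cell = 'O' → FULL
col 4: top cell = '.' → open
col 5: top cell = 'O' → FULL
col 6: top cell = 'X' → FULL

Answer: 1,2,4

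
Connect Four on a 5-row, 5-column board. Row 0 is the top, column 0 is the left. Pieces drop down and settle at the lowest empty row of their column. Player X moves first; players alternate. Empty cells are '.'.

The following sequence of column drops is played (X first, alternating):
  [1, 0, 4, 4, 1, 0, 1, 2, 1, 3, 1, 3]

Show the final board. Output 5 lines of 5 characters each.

Move 1: X drops in col 1, lands at row 4
Move 2: O drops in col 0, lands at row 4
Move 3: X drops in col 4, lands at row 4
Move 4: O drops in col 4, lands at row 3
Move 5: X drops in col 1, lands at row 3
Move 6: O drops in col 0, lands at row 3
Move 7: X drops in col 1, lands at row 2
Move 8: O drops in col 2, lands at row 4
Move 9: X drops in col 1, lands at row 1
Move 10: O drops in col 3, lands at row 4
Move 11: X drops in col 1, lands at row 0
Move 12: O drops in col 3, lands at row 3

Answer: .X...
.X...
.X...
OX.OO
OXOOX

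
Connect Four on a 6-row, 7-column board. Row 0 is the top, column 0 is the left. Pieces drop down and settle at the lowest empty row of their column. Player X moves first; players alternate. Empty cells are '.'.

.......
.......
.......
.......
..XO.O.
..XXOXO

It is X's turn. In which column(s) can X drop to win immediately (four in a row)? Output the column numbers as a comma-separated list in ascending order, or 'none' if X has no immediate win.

Answer: none

Derivation:
col 0: drop X → no win
col 1: drop X → no win
col 2: drop X → no win
col 3: drop X → no win
col 4: drop X → no win
col 5: drop X → no win
col 6: drop X → no win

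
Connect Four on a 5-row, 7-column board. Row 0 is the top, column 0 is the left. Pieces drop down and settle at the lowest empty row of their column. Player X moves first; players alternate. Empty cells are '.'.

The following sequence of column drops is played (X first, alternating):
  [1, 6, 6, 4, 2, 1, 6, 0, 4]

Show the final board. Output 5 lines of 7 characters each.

Move 1: X drops in col 1, lands at row 4
Move 2: O drops in col 6, lands at row 4
Move 3: X drops in col 6, lands at row 3
Move 4: O drops in col 4, lands at row 4
Move 5: X drops in col 2, lands at row 4
Move 6: O drops in col 1, lands at row 3
Move 7: X drops in col 6, lands at row 2
Move 8: O drops in col 0, lands at row 4
Move 9: X drops in col 4, lands at row 3

Answer: .......
.......
......X
.O..X.X
OXX.O.O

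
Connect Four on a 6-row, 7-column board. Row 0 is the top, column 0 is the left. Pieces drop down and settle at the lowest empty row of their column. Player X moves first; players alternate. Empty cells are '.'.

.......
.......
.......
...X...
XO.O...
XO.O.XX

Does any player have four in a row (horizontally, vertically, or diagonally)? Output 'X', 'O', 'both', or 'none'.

none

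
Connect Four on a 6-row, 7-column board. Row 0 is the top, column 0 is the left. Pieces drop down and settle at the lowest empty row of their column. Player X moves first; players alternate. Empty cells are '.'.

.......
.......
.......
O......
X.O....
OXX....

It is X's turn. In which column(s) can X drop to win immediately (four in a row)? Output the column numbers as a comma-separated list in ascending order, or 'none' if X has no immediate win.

col 0: drop X → no win
col 1: drop X → no win
col 2: drop X → no win
col 3: drop X → no win
col 4: drop X → no win
col 5: drop X → no win
col 6: drop X → no win

Answer: none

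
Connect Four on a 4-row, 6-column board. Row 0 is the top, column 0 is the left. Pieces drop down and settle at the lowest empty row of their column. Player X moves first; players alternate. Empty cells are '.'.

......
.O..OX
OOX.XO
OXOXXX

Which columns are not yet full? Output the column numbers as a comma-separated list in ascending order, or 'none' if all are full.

Answer: 0,1,2,3,4,5

Derivation:
col 0: top cell = '.' → open
col 1: top cell = '.' → open
col 2: top cell = '.' → open
col 3: top cell = '.' → open
col 4: top cell = '.' → open
col 5: top cell = '.' → open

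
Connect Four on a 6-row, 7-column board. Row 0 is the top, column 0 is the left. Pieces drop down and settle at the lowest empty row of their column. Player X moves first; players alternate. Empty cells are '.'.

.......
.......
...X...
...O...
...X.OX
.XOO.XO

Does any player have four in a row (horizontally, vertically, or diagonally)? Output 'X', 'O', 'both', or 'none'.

none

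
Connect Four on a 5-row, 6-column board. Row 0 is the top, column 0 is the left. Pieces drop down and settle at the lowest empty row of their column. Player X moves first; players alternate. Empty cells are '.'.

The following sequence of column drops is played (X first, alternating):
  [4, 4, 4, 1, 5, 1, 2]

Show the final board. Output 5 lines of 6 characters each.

Move 1: X drops in col 4, lands at row 4
Move 2: O drops in col 4, lands at row 3
Move 3: X drops in col 4, lands at row 2
Move 4: O drops in col 1, lands at row 4
Move 5: X drops in col 5, lands at row 4
Move 6: O drops in col 1, lands at row 3
Move 7: X drops in col 2, lands at row 4

Answer: ......
......
....X.
.O..O.
.OX.XX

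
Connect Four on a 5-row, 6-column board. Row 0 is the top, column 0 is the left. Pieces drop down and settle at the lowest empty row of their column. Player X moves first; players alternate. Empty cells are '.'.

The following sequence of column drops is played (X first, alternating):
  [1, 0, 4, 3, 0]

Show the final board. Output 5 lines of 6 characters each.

Answer: ......
......
......
X.....
OX.OX.

Derivation:
Move 1: X drops in col 1, lands at row 4
Move 2: O drops in col 0, lands at row 4
Move 3: X drops in col 4, lands at row 4
Move 4: O drops in col 3, lands at row 4
Move 5: X drops in col 0, lands at row 3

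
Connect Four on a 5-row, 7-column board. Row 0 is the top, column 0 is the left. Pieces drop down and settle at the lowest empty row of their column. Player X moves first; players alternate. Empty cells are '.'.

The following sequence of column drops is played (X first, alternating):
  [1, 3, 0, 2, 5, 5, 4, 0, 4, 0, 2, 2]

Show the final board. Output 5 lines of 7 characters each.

Move 1: X drops in col 1, lands at row 4
Move 2: O drops in col 3, lands at row 4
Move 3: X drops in col 0, lands at row 4
Move 4: O drops in col 2, lands at row 4
Move 5: X drops in col 5, lands at row 4
Move 6: O drops in col 5, lands at row 3
Move 7: X drops in col 4, lands at row 4
Move 8: O drops in col 0, lands at row 3
Move 9: X drops in col 4, lands at row 3
Move 10: O drops in col 0, lands at row 2
Move 11: X drops in col 2, lands at row 3
Move 12: O drops in col 2, lands at row 2

Answer: .......
.......
O.O....
O.X.XO.
XXOOXX.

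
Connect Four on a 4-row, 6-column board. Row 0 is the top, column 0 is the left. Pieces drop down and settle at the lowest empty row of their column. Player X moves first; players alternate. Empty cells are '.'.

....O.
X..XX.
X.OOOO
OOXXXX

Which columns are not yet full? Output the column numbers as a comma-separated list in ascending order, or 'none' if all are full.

Answer: 0,1,2,3,5

Derivation:
col 0: top cell = '.' → open
col 1: top cell = '.' → open
col 2: top cell = '.' → open
col 3: top cell = '.' → open
col 4: top cell = 'O' → FULL
col 5: top cell = '.' → open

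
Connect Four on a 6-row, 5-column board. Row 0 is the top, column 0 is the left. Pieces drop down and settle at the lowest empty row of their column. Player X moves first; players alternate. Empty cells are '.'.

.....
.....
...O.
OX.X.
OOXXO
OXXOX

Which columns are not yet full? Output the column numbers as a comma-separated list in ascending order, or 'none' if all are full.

col 0: top cell = '.' → open
col 1: top cell = '.' → open
col 2: top cell = '.' → open
col 3: top cell = '.' → open
col 4: top cell = '.' → open

Answer: 0,1,2,3,4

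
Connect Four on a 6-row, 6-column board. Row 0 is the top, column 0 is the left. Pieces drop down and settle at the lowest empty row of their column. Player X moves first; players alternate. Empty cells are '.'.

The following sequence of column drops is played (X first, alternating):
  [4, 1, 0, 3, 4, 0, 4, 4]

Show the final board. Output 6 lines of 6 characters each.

Move 1: X drops in col 4, lands at row 5
Move 2: O drops in col 1, lands at row 5
Move 3: X drops in col 0, lands at row 5
Move 4: O drops in col 3, lands at row 5
Move 5: X drops in col 4, lands at row 4
Move 6: O drops in col 0, lands at row 4
Move 7: X drops in col 4, lands at row 3
Move 8: O drops in col 4, lands at row 2

Answer: ......
......
....O.
....X.
O...X.
XO.OX.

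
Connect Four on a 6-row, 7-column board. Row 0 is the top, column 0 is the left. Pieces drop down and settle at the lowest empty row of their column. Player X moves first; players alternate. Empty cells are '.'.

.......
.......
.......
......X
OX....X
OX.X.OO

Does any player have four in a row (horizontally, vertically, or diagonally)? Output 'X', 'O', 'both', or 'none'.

none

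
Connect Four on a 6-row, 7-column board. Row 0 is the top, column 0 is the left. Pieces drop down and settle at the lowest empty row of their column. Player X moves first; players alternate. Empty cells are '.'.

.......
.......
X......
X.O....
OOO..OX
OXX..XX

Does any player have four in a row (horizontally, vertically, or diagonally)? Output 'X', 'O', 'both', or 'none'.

none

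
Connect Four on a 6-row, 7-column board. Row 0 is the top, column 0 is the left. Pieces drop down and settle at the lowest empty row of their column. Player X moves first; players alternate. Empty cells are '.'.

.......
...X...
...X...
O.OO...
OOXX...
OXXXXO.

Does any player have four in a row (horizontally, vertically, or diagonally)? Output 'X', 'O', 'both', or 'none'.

X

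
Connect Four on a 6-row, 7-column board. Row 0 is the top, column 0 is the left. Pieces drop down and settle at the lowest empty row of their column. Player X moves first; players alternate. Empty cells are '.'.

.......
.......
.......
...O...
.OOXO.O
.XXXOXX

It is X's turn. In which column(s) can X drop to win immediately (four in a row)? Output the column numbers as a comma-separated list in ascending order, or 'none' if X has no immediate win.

col 0: drop X → WIN!
col 1: drop X → no win
col 2: drop X → no win
col 3: drop X → no win
col 4: drop X → no win
col 5: drop X → no win
col 6: drop X → no win

Answer: 0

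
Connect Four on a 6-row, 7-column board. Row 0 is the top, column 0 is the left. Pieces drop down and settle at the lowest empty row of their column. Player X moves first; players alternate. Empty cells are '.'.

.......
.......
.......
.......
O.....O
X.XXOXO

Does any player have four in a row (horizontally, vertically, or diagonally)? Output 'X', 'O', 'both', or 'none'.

none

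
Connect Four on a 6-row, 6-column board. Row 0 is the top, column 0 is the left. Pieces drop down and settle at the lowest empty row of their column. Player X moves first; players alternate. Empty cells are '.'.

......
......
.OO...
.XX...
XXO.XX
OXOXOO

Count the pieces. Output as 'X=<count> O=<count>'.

X=8 O=7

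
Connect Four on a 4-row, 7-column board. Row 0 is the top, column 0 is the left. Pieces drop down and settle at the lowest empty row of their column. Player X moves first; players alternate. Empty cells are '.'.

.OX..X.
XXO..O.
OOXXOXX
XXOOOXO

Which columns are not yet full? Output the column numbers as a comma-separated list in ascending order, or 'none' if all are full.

Answer: 0,3,4,6

Derivation:
col 0: top cell = '.' → open
col 1: top cell = 'O' → FULL
col 2: top cell = 'X' → FULL
col 3: top cell = '.' → open
col 4: top cell = '.' → open
col 5: top cell = 'X' → FULL
col 6: top cell = '.' → open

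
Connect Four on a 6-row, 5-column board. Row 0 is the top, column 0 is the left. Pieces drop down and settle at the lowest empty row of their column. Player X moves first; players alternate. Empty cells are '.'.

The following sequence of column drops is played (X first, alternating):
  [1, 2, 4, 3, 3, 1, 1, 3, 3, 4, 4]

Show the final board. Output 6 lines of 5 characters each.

Move 1: X drops in col 1, lands at row 5
Move 2: O drops in col 2, lands at row 5
Move 3: X drops in col 4, lands at row 5
Move 4: O drops in col 3, lands at row 5
Move 5: X drops in col 3, lands at row 4
Move 6: O drops in col 1, lands at row 4
Move 7: X drops in col 1, lands at row 3
Move 8: O drops in col 3, lands at row 3
Move 9: X drops in col 3, lands at row 2
Move 10: O drops in col 4, lands at row 4
Move 11: X drops in col 4, lands at row 3

Answer: .....
.....
...X.
.X.OX
.O.XO
.XOOX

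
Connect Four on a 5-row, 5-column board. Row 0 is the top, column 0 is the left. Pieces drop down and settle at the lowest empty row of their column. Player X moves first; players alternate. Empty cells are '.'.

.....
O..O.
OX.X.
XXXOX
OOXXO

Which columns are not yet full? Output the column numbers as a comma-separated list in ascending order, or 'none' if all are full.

Answer: 0,1,2,3,4

Derivation:
col 0: top cell = '.' → open
col 1: top cell = '.' → open
col 2: top cell = '.' → open
col 3: top cell = '.' → open
col 4: top cell = '.' → open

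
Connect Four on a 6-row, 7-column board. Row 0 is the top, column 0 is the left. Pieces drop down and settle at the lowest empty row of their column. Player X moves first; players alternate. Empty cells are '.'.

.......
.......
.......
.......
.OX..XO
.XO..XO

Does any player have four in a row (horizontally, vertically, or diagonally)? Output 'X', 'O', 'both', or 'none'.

none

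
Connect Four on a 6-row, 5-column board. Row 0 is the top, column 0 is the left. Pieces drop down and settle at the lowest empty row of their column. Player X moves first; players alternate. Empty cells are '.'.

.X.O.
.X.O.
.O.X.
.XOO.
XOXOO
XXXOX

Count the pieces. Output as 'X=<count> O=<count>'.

X=10 O=9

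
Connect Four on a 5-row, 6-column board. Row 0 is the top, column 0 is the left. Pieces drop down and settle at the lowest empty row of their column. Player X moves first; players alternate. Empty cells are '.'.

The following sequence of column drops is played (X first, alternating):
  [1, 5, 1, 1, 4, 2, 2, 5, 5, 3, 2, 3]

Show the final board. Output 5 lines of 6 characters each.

Move 1: X drops in col 1, lands at row 4
Move 2: O drops in col 5, lands at row 4
Move 3: X drops in col 1, lands at row 3
Move 4: O drops in col 1, lands at row 2
Move 5: X drops in col 4, lands at row 4
Move 6: O drops in col 2, lands at row 4
Move 7: X drops in col 2, lands at row 3
Move 8: O drops in col 5, lands at row 3
Move 9: X drops in col 5, lands at row 2
Move 10: O drops in col 3, lands at row 4
Move 11: X drops in col 2, lands at row 2
Move 12: O drops in col 3, lands at row 3

Answer: ......
......
.OX..X
.XXO.O
.XOOXO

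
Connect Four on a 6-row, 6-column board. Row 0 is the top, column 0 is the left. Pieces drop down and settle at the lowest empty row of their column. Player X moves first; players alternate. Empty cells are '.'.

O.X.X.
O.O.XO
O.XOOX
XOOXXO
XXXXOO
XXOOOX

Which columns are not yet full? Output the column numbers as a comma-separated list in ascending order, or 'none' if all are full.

col 0: top cell = 'O' → FULL
col 1: top cell = '.' → open
col 2: top cell = 'X' → FULL
col 3: top cell = '.' → open
col 4: top cell = 'X' → FULL
col 5: top cell = '.' → open

Answer: 1,3,5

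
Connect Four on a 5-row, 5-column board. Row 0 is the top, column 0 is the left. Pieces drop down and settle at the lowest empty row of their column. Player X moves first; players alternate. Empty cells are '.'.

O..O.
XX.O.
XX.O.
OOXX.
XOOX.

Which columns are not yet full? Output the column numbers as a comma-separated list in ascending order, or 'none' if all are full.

col 0: top cell = 'O' → FULL
col 1: top cell = '.' → open
col 2: top cell = '.' → open
col 3: top cell = 'O' → FULL
col 4: top cell = '.' → open

Answer: 1,2,4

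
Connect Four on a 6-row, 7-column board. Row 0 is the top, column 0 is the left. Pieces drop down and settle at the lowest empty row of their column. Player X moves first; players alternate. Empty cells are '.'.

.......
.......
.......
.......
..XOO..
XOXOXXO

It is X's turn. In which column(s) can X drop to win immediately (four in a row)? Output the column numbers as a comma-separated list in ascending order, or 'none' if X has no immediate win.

col 0: drop X → no win
col 1: drop X → no win
col 2: drop X → no win
col 3: drop X → no win
col 4: drop X → no win
col 5: drop X → no win
col 6: drop X → no win

Answer: none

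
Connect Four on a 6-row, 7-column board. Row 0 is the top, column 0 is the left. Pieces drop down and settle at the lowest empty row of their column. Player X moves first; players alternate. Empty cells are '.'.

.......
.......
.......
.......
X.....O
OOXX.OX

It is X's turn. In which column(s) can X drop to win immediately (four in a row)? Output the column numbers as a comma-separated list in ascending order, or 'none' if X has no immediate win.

col 0: drop X → no win
col 1: drop X → no win
col 2: drop X → no win
col 3: drop X → no win
col 4: drop X → no win
col 5: drop X → no win
col 6: drop X → no win

Answer: none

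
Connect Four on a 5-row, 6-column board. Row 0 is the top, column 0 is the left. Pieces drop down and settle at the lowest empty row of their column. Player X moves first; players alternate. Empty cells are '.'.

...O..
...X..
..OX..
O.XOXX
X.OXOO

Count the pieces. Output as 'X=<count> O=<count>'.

X=7 O=7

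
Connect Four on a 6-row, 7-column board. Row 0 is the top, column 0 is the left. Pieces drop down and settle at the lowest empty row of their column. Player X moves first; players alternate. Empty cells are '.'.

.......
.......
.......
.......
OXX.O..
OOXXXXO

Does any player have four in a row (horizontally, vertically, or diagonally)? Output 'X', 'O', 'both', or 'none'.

X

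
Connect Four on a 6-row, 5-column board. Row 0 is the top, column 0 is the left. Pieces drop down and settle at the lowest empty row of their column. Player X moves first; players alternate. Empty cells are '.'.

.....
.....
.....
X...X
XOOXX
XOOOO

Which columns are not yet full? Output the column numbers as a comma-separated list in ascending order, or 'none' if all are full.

Answer: 0,1,2,3,4

Derivation:
col 0: top cell = '.' → open
col 1: top cell = '.' → open
col 2: top cell = '.' → open
col 3: top cell = '.' → open
col 4: top cell = '.' → open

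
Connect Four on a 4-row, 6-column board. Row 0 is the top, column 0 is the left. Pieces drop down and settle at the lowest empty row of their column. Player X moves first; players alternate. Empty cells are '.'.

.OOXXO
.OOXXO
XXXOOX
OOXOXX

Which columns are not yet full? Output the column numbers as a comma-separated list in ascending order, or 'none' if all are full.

col 0: top cell = '.' → open
col 1: top cell = 'O' → FULL
col 2: top cell = 'O' → FULL
col 3: top cell = 'X' → FULL
col 4: top cell = 'X' → FULL
col 5: top cell = 'O' → FULL

Answer: 0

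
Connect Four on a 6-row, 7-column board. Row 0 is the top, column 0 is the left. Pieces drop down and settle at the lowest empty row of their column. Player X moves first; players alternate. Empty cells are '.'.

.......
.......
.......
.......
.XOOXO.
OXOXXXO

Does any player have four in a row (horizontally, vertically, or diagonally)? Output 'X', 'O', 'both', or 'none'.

none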